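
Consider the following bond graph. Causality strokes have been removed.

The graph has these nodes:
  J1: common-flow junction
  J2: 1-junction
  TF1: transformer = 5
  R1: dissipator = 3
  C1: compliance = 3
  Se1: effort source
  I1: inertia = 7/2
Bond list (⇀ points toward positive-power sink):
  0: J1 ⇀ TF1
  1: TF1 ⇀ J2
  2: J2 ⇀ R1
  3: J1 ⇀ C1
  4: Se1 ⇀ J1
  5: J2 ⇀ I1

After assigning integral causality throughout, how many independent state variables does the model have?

2  (C1, I1 all integral)

β4 |J1  (Se1 fixes effort; stroke away)
β3 |J1  (prefer integral on C1)
β0 |TF1  (J1 needs exactly one f-in)
β1 |J2  (TF1 one-in-one-out from 0)
β5 |I1  (prefer integral on I1)
β2 |J2  (common-f at J2 fixed by 5)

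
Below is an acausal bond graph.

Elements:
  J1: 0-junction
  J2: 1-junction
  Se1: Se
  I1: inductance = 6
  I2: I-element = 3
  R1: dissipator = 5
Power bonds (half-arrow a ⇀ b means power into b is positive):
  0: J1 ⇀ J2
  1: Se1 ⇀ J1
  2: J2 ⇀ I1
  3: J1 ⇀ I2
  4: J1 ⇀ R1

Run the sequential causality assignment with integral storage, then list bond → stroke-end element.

b0 stroke→J2
b1 stroke→J1
b2 stroke→I1
b3 stroke→I2
b4 stroke→R1

bond 1 stroke at J1  (Se1: effort source, stroke at far end)
bond 0 stroke at J2  (0-jn J1 has e-setter on 1)
bond 3 stroke at I2  (J1 effort already set via bond 1)
bond 4 stroke at R1  (0-jn J1 has e-setter on 1)
bond 2 stroke at I1  (closing 1-jn rule on J2)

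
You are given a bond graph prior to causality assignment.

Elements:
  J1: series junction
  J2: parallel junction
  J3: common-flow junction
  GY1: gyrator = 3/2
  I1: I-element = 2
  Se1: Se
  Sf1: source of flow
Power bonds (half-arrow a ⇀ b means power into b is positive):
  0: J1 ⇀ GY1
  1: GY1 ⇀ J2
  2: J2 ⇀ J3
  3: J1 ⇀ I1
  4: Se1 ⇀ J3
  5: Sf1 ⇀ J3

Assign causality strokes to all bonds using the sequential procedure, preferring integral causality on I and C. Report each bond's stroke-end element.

#0 →J1
#1 →J2
#2 →J3
#3 →I1
#4 →J3
#5 →Sf1

#4 →J3  (Se1 (Se) sets effort on bond)
#5 →Sf1  (Sf1: flow source, stroke at near end)
#2 →J3  (common-f at J3 fixed by 5)
#1 →J2  (J2: last free bond brings effort in)
#0 →J1  (GY1 both-in/both-out from 1)
#3 →I1  (J1 needs exactly one f-in)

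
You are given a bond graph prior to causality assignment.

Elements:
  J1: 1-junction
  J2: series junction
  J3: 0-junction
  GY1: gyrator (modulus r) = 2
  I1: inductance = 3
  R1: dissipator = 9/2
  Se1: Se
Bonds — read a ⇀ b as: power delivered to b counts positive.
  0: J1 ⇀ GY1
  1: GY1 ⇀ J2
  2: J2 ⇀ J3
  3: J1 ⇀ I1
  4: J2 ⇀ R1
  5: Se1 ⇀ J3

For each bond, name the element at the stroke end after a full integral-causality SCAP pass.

b5 stroke→J3  (Se1 (Se) sets effort on bond)
b2 stroke→J2  (J3 effort already set via bond 5)
b3 stroke→I1  (I1 outputs flow p/I1)
b0 stroke→J1  (J1 flow already set via bond 3)
b1 stroke→J2  (GY1 both-in/both-out from 0)
b4 stroke→R1  (closing 1-jn rule on J2)

β0 stroke→J1
β1 stroke→J2
β2 stroke→J2
β3 stroke→I1
β4 stroke→R1
β5 stroke→J3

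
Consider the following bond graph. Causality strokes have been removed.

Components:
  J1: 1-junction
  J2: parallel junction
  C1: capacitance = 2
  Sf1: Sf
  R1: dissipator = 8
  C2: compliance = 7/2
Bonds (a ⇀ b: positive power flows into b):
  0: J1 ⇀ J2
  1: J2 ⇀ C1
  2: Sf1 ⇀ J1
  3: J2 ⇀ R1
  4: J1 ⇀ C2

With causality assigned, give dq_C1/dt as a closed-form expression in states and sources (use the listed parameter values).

bond 2 stroke→Sf1  (Sf1: flow source, stroke at near end)
bond 0 stroke→J1  (common-f at J1 fixed by 2)
bond 4 stroke→J1  (1-jn J1 has f-setter on 2)
bond 1 stroke→J2  (C1 outputs effort q/C1)
bond 3 stroke→R1  (J2 effort already set via bond 1)

dq_C1/dt = F_Sf1 - q_C1/16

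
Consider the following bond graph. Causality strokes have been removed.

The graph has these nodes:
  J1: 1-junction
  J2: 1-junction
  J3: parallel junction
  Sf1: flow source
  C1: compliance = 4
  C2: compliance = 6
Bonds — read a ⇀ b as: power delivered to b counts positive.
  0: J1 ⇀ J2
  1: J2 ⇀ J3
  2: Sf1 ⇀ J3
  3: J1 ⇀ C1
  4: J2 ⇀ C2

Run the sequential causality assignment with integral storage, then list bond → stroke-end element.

b0 stroke at J2
b1 stroke at J3
b2 stroke at Sf1
b3 stroke at J1
b4 stroke at J2

bond 2 stroke→Sf1  (Sf1: flow source, stroke at near end)
bond 1 stroke→J3  (closing 0-jn rule on J3)
bond 0 stroke→J2  (common-f at J2 fixed by 1)
bond 4 stroke→J2  (common-f at J2 fixed by 1)
bond 3 stroke→J1  (1-jn J1 has f-setter on 0)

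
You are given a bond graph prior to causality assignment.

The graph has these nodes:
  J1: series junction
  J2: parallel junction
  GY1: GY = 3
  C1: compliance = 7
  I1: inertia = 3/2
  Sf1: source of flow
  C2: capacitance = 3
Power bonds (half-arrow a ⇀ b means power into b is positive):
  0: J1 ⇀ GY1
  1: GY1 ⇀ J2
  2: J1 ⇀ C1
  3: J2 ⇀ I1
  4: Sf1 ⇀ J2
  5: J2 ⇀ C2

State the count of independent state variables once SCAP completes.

b4 stroke at Sf1  (Sf1 fixes flow; stroke at Sf1)
b2 stroke at J1  (prefer integral on C1)
b0 stroke at GY1  (only one flow-in slot at J1)
b1 stroke at GY1  (through GY1, causality inverts; strokes same side of GY1)
b3 stroke at I1  (I1 outputs flow p/I1)
b5 stroke at J2  (closing 0-jn rule on J2)

3  (C1, C2, I1 all integral)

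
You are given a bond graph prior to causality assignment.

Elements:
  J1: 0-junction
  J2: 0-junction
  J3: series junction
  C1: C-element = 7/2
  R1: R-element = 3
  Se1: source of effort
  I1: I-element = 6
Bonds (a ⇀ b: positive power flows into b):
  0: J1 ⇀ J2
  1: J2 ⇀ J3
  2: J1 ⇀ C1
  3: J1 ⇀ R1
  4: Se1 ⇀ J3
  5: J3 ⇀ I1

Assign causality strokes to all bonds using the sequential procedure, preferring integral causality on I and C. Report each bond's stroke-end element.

β0 |J2
β1 |J3
β2 |J1
β3 |R1
β4 |J3
β5 |I1

β4 stroke at J3  (source Se1 imposes e)
β2 stroke at J1  (C1 integral (e out))
β0 stroke at J2  (J1: bond 2 brought effort, rest push out)
β3 stroke at R1  (J1: bond 2 brought effort, rest push out)
β1 stroke at J3  (common-e at J2 fixed by 0)
β5 stroke at I1  (closing 1-jn rule on J3)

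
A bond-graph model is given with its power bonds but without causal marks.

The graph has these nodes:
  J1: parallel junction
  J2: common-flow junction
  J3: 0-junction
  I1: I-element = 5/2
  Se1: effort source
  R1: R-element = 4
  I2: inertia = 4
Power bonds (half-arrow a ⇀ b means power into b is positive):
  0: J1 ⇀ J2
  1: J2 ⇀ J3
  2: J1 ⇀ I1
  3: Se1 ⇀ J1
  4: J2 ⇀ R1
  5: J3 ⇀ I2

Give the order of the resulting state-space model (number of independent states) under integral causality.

b3 stroke→J1  (Se1 fixes effort; stroke away)
b0 stroke→J2  (J1 effort already set via bond 3)
b2 stroke→I1  (0-jn J1 has e-setter on 3)
b5 stroke→I2  (I2 integral (f out))
b1 stroke→J3  (only one effort-in slot at J3)
b4 stroke→J2  (J2: bond 1 brought flow, rest push out)

2  (I1, I2 all integral)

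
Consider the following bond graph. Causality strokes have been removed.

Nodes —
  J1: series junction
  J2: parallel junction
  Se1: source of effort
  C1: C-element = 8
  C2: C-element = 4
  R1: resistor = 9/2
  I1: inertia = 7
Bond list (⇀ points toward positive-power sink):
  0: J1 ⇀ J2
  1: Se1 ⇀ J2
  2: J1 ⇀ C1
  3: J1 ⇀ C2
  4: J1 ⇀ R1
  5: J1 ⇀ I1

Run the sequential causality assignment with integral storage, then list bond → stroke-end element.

#0 stroke→J1
#1 stroke→J2
#2 stroke→J1
#3 stroke→J1
#4 stroke→J1
#5 stroke→I1

bond 1 stroke→J2  (Se1: effort source, stroke at far end)
bond 0 stroke→J1  (J2: bond 1 brought effort, rest push out)
bond 2 stroke→J1  (C1 outputs effort q/C1)
bond 3 stroke→J1  (C2: C, integral causality)
bond 5 stroke→I1  (I1 outputs flow p/I1)
bond 4 stroke→J1  (1-jn J1 has f-setter on 5)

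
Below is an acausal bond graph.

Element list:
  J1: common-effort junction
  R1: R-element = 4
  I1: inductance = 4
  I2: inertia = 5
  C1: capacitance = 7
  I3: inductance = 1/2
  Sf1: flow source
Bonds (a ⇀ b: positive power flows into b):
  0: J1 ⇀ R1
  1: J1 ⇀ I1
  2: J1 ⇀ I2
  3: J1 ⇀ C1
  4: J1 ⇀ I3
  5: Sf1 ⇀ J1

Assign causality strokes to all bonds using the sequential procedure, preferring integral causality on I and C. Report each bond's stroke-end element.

b0 →R1
b1 →I1
b2 →I2
b3 →J1
b4 →I3
b5 →Sf1

bond 5 |Sf1  (source Sf1 imposes f)
bond 1 |I1  (prefer integral on I1)
bond 2 |I2  (I2 outputs flow p/I2)
bond 3 |J1  (C1 outputs effort q/C1)
bond 0 |R1  (common-e at J1 fixed by 3)
bond 4 |I3  (0-jn J1 has e-setter on 3)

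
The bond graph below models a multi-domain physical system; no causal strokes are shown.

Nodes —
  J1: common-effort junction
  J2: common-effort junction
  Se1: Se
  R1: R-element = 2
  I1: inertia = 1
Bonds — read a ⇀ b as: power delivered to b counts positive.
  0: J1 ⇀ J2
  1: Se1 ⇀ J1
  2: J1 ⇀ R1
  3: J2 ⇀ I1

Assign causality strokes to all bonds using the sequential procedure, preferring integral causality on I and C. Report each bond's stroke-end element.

bond 0 |J2
bond 1 |J1
bond 2 |R1
bond 3 |I1

β1 stroke at J1  (Se1 (Se) sets effort on bond)
β0 stroke at J2  (J1 effort already set via bond 1)
β2 stroke at R1  (common-e at J1 fixed by 1)
β3 stroke at I1  (0-jn J2 has e-setter on 0)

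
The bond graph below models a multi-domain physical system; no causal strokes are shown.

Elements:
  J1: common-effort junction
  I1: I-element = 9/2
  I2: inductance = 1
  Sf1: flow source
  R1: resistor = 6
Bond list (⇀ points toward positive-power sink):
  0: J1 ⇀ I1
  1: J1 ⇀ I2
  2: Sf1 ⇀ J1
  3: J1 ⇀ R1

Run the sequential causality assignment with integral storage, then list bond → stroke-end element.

bond 2 stroke→Sf1  (Sf1: flow source, stroke at near end)
bond 0 stroke→I1  (prefer integral on I1)
bond 1 stroke→I2  (I2 outputs flow p/I2)
bond 3 stroke→J1  (J1: last free bond brings effort in)

bond 0 stroke at I1
bond 1 stroke at I2
bond 2 stroke at Sf1
bond 3 stroke at J1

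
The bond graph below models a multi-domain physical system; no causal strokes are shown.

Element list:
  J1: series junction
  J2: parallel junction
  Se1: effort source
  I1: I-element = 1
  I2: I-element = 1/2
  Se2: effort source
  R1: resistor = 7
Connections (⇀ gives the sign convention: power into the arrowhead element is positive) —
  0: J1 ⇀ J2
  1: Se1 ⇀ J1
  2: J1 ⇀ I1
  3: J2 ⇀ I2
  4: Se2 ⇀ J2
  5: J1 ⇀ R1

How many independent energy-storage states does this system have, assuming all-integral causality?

2  (I1, I2 all integral)

β1 stroke→J1  (Se1 fixes effort; stroke away)
β4 stroke→J2  (Se2 (Se) sets effort on bond)
β0 stroke→J1  (common-e at J2 fixed by 4)
β3 stroke→I2  (0-jn J2 has e-setter on 4)
β2 stroke→I1  (prefer integral on I1)
β5 stroke→J1  (1-jn J1 has f-setter on 2)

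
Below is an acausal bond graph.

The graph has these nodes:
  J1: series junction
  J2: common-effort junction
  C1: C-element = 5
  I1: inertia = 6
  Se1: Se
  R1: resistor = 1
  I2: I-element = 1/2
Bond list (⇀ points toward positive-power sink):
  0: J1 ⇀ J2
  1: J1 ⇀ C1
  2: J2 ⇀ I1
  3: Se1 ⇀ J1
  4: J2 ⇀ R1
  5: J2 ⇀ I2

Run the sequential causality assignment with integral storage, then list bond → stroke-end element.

b3 stroke at J1  (source Se1 imposes e)
b1 stroke at J1  (prefer integral on C1)
b0 stroke at J2  (only one flow-in slot at J1)
b2 stroke at I1  (common-e at J2 fixed by 0)
b4 stroke at R1  (J2 effort already set via bond 0)
b5 stroke at I2  (common-e at J2 fixed by 0)

#0 stroke→J2
#1 stroke→J1
#2 stroke→I1
#3 stroke→J1
#4 stroke→R1
#5 stroke→I2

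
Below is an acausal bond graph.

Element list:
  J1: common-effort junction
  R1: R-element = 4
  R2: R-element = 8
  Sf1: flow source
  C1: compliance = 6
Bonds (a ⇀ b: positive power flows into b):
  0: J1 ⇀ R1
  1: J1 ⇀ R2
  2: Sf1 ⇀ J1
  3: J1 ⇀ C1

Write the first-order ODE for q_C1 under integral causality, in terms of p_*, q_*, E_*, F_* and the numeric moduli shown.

b2 stroke→Sf1  (Sf1: flow source, stroke at near end)
b3 stroke→J1  (prefer integral on C1)
b0 stroke→R1  (0-jn J1 has e-setter on 3)
b1 stroke→R2  (common-e at J1 fixed by 3)

dq_C1/dt = F_Sf1 - q_C1/16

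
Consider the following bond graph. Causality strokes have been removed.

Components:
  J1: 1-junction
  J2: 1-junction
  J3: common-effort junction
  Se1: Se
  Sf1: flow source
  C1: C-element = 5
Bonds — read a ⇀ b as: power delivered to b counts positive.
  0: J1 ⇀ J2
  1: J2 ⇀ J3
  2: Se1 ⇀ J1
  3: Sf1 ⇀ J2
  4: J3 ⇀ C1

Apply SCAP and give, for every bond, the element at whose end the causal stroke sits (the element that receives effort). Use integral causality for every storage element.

β2 →J1  (Se1: effort source, stroke at far end)
β3 →Sf1  (Sf1 (Sf) sets flow on bond)
β0 →J2  (closing 1-jn rule on J1)
β1 →J2  (common-f at J2 fixed by 3)
β4 →J3  (only one effort-in slot at J3)

bond 0 →J2
bond 1 →J2
bond 2 →J1
bond 3 →Sf1
bond 4 →J3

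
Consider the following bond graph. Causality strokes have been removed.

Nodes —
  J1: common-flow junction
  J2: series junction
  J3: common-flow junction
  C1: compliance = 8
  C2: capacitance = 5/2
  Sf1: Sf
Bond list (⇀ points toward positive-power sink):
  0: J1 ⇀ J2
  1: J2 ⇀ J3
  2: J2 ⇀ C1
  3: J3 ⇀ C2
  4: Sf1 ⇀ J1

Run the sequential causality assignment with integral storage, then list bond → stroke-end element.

bond 0 stroke→J1
bond 1 stroke→J2
bond 2 stroke→J2
bond 3 stroke→J3
bond 4 stroke→Sf1

#4 stroke at Sf1  (Sf1: flow source, stroke at near end)
#0 stroke at J1  (1-jn J1 has f-setter on 4)
#1 stroke at J2  (1-jn J2 has f-setter on 0)
#2 stroke at J2  (J2 flow already set via bond 0)
#3 stroke at J3  (1-jn J3 has f-setter on 1)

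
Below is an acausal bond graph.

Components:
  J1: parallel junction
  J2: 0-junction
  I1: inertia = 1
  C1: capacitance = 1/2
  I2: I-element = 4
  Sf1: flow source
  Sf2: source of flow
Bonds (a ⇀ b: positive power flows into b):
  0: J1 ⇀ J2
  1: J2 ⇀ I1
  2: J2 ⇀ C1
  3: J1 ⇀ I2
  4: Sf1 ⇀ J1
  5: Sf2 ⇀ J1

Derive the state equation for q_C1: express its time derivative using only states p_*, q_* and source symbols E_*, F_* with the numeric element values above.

b4 stroke at Sf1  (Sf1 fixes flow; stroke at Sf1)
b5 stroke at Sf2  (Sf2 fixes flow; stroke at Sf2)
b1 stroke at I1  (I1 integral (f out))
b2 stroke at J2  (prefer integral on C1)
b0 stroke at J1  (J2: bond 2 brought effort, rest push out)
b3 stroke at I2  (J1 effort already set via bond 0)

dq_C1/dt = F_Sf1 + F_Sf2 - p_I1 - p_I2/4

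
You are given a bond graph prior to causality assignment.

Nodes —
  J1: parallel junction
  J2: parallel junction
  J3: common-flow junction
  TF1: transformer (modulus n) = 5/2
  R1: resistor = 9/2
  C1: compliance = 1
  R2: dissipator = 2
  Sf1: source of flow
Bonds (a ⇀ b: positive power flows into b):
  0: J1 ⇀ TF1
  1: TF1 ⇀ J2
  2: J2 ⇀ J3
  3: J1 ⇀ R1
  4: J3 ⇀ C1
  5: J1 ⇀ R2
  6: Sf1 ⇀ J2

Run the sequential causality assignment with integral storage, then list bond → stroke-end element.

bond 0 →J1
bond 1 →TF1
bond 2 →J2
bond 3 →R1
bond 4 →J3
bond 5 →R2
bond 6 →Sf1

b6 →Sf1  (source Sf1 imposes f)
b4 →J3  (C1 outputs effort q/C1)
b2 →J2  (only one flow-in slot at J3)
b1 →TF1  (J2 effort already set via bond 2)
b0 →J1  (TF TF1: opposite of bond 1)
b3 →R1  (J1: bond 0 brought effort, rest push out)
b5 →R2  (J1 effort already set via bond 0)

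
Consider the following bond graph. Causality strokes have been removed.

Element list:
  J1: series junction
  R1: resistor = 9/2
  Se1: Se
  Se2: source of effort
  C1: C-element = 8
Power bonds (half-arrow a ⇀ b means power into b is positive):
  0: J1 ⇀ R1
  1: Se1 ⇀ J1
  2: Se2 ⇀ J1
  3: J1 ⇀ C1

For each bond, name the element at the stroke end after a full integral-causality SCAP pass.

β1 stroke at J1  (source Se1 imposes e)
β2 stroke at J1  (Se2 (Se) sets effort on bond)
β3 stroke at J1  (C1 outputs effort q/C1)
β0 stroke at R1  (closing 1-jn rule on J1)

bond 0 →R1
bond 1 →J1
bond 2 →J1
bond 3 →J1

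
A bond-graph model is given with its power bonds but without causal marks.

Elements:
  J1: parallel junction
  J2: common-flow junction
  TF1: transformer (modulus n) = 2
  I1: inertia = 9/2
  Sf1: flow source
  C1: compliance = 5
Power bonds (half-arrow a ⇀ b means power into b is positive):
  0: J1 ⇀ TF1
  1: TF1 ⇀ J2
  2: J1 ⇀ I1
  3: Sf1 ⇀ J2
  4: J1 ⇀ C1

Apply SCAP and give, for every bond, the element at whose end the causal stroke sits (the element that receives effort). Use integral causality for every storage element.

β0 stroke→TF1
β1 stroke→J2
β2 stroke→I1
β3 stroke→Sf1
β4 stroke→J1

β3 →Sf1  (Sf1 (Sf) sets flow on bond)
β1 →J2  (J2 flow already set via bond 3)
β0 →TF1  (TF1 one-in-one-out from 1)
β2 →I1  (prefer integral on I1)
β4 →J1  (J1 needs exactly one e-in)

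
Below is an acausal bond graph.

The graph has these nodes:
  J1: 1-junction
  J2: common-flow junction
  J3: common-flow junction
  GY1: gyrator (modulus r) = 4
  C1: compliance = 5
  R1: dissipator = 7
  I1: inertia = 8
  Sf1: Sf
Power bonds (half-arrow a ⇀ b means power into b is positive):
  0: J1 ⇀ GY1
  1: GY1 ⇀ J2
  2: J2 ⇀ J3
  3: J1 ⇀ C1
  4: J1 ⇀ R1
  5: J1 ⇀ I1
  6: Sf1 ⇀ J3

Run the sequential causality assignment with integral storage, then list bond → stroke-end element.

β6 stroke→Sf1  (source Sf1 imposes f)
β2 stroke→J3  (1-jn J3 has f-setter on 6)
β1 stroke→J2  (J2: bond 2 brought flow, rest push out)
β0 stroke→J1  (GY1 both-in/both-out from 1)
β3 stroke→J1  (prefer integral on C1)
β5 stroke→I1  (prefer integral on I1)
β4 stroke→J1  (J1 flow already set via bond 5)

bond 0 →J1
bond 1 →J2
bond 2 →J3
bond 3 →J1
bond 4 →J1
bond 5 →I1
bond 6 →Sf1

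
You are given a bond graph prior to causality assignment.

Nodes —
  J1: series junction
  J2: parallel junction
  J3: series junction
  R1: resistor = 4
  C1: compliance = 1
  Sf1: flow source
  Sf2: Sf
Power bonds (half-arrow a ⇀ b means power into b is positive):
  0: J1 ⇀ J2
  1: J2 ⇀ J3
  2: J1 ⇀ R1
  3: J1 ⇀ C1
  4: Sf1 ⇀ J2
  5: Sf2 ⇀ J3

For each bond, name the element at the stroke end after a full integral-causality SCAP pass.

#0 →J2
#1 →J3
#2 →J1
#3 →J1
#4 →Sf1
#5 →Sf2

#4 stroke at Sf1  (Sf1 fixes flow; stroke at Sf1)
#5 stroke at Sf2  (Sf2: flow source, stroke at near end)
#1 stroke at J3  (J3: bond 5 brought flow, rest push out)
#0 stroke at J2  (J2: last free bond brings effort in)
#2 stroke at J1  (J1: bond 0 brought flow, rest push out)
#3 stroke at J1  (J1: bond 0 brought flow, rest push out)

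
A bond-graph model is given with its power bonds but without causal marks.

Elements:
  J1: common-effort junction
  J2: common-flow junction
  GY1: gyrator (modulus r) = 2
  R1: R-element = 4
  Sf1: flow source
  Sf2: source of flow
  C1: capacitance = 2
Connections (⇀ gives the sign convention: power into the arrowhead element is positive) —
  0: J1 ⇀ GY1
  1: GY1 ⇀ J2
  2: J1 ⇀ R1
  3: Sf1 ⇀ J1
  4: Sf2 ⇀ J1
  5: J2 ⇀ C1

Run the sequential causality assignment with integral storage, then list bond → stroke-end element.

bond 3 |Sf1  (Sf1: flow source, stroke at near end)
bond 4 |Sf2  (Sf2 fixes flow; stroke at Sf2)
bond 5 |J2  (C1: C, integral causality)
bond 1 |GY1  (only one flow-in slot at J2)
bond 0 |GY1  (GY1: gyrator matches bond 1)
bond 2 |J1  (only one effort-in slot at J1)

bond 0 →GY1
bond 1 →GY1
bond 2 →J1
bond 3 →Sf1
bond 4 →Sf2
bond 5 →J2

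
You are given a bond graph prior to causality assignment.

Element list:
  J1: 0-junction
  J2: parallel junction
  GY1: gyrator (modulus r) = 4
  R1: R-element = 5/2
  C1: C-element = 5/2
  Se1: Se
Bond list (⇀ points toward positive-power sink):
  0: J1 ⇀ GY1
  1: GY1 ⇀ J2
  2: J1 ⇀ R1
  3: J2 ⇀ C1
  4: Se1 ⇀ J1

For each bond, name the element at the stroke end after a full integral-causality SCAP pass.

b4 →J1  (Se1 (Se) sets effort on bond)
b0 →GY1  (J1: bond 4 brought effort, rest push out)
b2 →R1  (J1 effort already set via bond 4)
b1 →GY1  (GY GY1: same side as bond 0)
b3 →J2  (J2: last free bond brings effort in)

#0 →GY1
#1 →GY1
#2 →R1
#3 →J2
#4 →J1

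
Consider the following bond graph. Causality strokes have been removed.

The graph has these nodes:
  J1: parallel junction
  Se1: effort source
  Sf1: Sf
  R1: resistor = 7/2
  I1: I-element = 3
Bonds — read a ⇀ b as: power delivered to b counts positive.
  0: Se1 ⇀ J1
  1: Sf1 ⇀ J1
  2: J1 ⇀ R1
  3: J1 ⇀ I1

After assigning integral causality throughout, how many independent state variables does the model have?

1  (I1 all integral)

#0 stroke→J1  (Se1 fixes effort; stroke away)
#1 stroke→Sf1  (Sf1 fixes flow; stroke at Sf1)
#2 stroke→R1  (0-jn J1 has e-setter on 0)
#3 stroke→I1  (0-jn J1 has e-setter on 0)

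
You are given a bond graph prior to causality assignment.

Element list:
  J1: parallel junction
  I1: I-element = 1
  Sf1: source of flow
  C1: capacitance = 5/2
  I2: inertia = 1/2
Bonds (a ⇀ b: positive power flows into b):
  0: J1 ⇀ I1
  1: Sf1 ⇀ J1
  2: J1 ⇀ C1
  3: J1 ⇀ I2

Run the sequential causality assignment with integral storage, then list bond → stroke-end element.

β1 →Sf1  (Sf1 (Sf) sets flow on bond)
β0 →I1  (prefer integral on I1)
β2 →J1  (C1: C, integral causality)
β3 →I2  (0-jn J1 has e-setter on 2)

β0 |I1
β1 |Sf1
β2 |J1
β3 |I2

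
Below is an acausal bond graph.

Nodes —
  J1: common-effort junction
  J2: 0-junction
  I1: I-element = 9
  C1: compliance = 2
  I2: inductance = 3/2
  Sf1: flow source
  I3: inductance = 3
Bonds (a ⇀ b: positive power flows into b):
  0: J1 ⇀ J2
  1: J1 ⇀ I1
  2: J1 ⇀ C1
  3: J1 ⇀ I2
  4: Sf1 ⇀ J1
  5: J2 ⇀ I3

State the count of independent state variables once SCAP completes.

4  (C1, I1, I2, I3 all integral)

β4 →Sf1  (Sf1 (Sf) sets flow on bond)
β1 →I1  (I1 outputs flow p/I1)
β2 →J1  (C1 outputs effort q/C1)
β0 →J2  (J1: bond 2 brought effort, rest push out)
β3 →I2  (common-e at J1 fixed by 2)
β5 →I3  (common-e at J2 fixed by 0)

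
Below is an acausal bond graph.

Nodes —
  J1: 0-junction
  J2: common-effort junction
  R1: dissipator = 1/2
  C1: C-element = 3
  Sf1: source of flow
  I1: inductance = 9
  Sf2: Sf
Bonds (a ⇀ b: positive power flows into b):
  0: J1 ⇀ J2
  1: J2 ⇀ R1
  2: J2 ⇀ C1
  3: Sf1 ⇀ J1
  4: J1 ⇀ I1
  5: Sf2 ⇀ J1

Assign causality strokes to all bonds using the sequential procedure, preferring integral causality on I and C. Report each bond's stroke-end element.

b0 stroke at J1
b1 stroke at R1
b2 stroke at J2
b3 stroke at Sf1
b4 stroke at I1
b5 stroke at Sf2

β3 |Sf1  (Sf1: flow source, stroke at near end)
β5 |Sf2  (Sf2: flow source, stroke at near end)
β2 |J2  (C1 outputs effort q/C1)
β0 |J1  (J2: bond 2 brought effort, rest push out)
β1 |R1  (J2 effort already set via bond 2)
β4 |I1  (0-jn J1 has e-setter on 0)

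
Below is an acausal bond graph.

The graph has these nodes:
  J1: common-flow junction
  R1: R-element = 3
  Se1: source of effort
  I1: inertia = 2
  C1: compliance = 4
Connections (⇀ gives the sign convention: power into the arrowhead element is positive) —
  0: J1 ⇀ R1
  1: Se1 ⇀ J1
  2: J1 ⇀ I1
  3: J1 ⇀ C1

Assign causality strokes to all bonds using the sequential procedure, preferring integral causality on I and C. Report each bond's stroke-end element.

b0 stroke→J1
b1 stroke→J1
b2 stroke→I1
b3 stroke→J1

b1 stroke at J1  (Se1: effort source, stroke at far end)
b2 stroke at I1  (I1 outputs flow p/I1)
b0 stroke at J1  (J1: bond 2 brought flow, rest push out)
b3 stroke at J1  (J1 flow already set via bond 2)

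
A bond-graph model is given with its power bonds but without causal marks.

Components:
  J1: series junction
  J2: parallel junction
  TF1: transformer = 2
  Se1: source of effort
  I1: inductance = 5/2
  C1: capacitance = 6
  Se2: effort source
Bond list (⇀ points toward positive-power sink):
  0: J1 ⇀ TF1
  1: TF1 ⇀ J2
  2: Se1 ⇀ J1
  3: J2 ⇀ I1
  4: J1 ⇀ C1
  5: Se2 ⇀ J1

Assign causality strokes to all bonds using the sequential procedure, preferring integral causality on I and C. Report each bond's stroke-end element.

b2 |J1  (source Se1 imposes e)
b5 |J1  (source Se2 imposes e)
b3 |I1  (I1 integral (f out))
b1 |J2  (only one effort-in slot at J2)
b0 |TF1  (TF TF1: opposite of bond 1)
b4 |J1  (J1 flow already set via bond 0)

b0 stroke→TF1
b1 stroke→J2
b2 stroke→J1
b3 stroke→I1
b4 stroke→J1
b5 stroke→J1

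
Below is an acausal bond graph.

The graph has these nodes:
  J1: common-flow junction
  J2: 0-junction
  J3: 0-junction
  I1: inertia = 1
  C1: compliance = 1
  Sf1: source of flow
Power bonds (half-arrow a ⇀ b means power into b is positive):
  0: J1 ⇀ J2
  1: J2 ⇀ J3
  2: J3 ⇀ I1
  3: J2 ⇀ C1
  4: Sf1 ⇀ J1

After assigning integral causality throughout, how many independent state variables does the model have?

bond 4 stroke→Sf1  (Sf1: flow source, stroke at near end)
bond 0 stroke→J1  (1-jn J1 has f-setter on 4)
bond 2 stroke→I1  (I1 integral (f out))
bond 1 stroke→J3  (J3 needs exactly one e-in)
bond 3 stroke→J2  (J2: last free bond brings effort in)

2  (C1, I1 all integral)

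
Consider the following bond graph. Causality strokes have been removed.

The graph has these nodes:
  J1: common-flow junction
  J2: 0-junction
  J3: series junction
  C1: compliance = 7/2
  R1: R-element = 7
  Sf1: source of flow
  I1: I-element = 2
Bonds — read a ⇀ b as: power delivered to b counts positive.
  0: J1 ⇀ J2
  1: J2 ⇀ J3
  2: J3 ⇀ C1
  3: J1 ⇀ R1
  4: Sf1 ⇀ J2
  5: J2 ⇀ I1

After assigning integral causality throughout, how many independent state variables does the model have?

2  (C1, I1 all integral)

#4 stroke at Sf1  (source Sf1 imposes f)
#2 stroke at J3  (C1: C, integral causality)
#1 stroke at J2  (closing 1-jn rule on J3)
#0 stroke at J1  (J2: bond 1 brought effort, rest push out)
#5 stroke at I1  (common-e at J2 fixed by 1)
#3 stroke at R1  (J1 needs exactly one f-in)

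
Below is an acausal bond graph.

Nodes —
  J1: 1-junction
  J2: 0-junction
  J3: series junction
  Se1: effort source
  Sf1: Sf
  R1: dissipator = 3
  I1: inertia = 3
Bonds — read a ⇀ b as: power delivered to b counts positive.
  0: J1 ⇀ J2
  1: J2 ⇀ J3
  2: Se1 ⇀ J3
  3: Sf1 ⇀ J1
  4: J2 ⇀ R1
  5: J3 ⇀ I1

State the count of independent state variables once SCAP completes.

1  (I1 all integral)

#2 stroke at J3  (Se1: effort source, stroke at far end)
#3 stroke at Sf1  (source Sf1 imposes f)
#0 stroke at J1  (J1 flow already set via bond 3)
#5 stroke at I1  (I1: I, integral causality)
#1 stroke at J3  (J3 flow already set via bond 5)
#4 stroke at J2  (J2 needs exactly one e-in)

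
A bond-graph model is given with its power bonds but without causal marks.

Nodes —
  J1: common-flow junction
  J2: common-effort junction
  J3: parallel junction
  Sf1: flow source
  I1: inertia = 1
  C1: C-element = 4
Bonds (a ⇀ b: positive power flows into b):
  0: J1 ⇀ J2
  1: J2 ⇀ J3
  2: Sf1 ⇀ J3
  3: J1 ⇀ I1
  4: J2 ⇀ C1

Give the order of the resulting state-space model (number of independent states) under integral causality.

2  (C1, I1 all integral)

β2 →Sf1  (source Sf1 imposes f)
β1 →J3  (J3 needs exactly one e-in)
β3 →I1  (I1: I, integral causality)
β0 →J1  (common-f at J1 fixed by 3)
β4 →J2  (J2: last free bond brings effort in)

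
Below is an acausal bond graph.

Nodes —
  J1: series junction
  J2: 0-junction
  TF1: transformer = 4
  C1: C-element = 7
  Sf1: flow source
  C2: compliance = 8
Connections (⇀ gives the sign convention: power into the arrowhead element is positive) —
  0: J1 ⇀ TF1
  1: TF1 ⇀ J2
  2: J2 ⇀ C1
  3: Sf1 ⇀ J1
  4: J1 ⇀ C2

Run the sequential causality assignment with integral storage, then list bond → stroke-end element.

#3 stroke→Sf1  (Sf1: flow source, stroke at near end)
#0 stroke→J1  (J1 flow already set via bond 3)
#4 stroke→J1  (1-jn J1 has f-setter on 3)
#1 stroke→TF1  (TF1 one-in-one-out from 0)
#2 stroke→J2  (J2 needs exactly one e-in)

#0 |J1
#1 |TF1
#2 |J2
#3 |Sf1
#4 |J1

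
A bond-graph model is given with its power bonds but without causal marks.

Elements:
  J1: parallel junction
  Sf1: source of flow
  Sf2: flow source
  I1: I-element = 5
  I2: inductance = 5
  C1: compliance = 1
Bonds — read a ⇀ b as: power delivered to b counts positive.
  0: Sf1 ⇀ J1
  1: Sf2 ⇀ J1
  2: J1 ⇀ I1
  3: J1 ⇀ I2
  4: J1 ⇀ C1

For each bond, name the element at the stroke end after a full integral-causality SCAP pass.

b0 |Sf1
b1 |Sf2
b2 |I1
b3 |I2
b4 |J1

bond 0 stroke at Sf1  (Sf1 (Sf) sets flow on bond)
bond 1 stroke at Sf2  (Sf2 (Sf) sets flow on bond)
bond 2 stroke at I1  (I1 outputs flow p/I1)
bond 3 stroke at I2  (prefer integral on I2)
bond 4 stroke at J1  (only one effort-in slot at J1)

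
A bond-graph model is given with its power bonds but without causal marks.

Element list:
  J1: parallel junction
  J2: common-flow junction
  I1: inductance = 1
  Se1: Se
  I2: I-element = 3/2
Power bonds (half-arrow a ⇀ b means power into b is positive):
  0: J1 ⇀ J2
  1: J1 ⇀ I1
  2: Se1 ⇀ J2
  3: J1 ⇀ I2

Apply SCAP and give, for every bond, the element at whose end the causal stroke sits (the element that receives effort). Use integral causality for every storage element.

#0 stroke at J1
#1 stroke at I1
#2 stroke at J2
#3 stroke at I2

β2 →J2  (Se1: effort source, stroke at far end)
β0 →J1  (only one flow-in slot at J2)
β1 →I1  (0-jn J1 has e-setter on 0)
β3 →I2  (J1: bond 0 brought effort, rest push out)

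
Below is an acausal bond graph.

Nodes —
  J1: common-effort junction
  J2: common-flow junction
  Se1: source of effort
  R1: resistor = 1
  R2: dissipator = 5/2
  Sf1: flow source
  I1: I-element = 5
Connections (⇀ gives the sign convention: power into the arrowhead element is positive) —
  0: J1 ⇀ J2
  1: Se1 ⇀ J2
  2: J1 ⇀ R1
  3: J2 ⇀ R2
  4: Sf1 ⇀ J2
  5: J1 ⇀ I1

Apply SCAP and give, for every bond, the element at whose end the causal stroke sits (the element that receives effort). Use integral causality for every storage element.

bond 1 |J2  (source Se1 imposes e)
bond 4 |Sf1  (Sf1 fixes flow; stroke at Sf1)
bond 0 |J2  (1-jn J2 has f-setter on 4)
bond 3 |J2  (J2 flow already set via bond 4)
bond 5 |I1  (I1 outputs flow p/I1)
bond 2 |J1  (closing 0-jn rule on J1)

b0 stroke at J2
b1 stroke at J2
b2 stroke at J1
b3 stroke at J2
b4 stroke at Sf1
b5 stroke at I1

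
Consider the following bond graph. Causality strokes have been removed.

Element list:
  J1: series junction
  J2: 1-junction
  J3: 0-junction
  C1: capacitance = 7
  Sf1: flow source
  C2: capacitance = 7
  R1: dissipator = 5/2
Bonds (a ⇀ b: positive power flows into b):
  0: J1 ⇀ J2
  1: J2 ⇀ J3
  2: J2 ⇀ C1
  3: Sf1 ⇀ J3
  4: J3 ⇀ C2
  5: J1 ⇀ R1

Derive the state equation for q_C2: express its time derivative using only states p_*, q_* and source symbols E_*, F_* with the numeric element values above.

dq_C2/dt = F_Sf1 - 2*q_C1/35 - 2*q_C2/35

bond 3 →Sf1  (Sf1: flow source, stroke at near end)
bond 2 →J2  (C1: C, integral causality)
bond 4 →J3  (C2 integral (e out))
bond 1 →J2  (0-jn J3 has e-setter on 4)
bond 0 →J1  (closing 1-jn rule on J2)
bond 5 →R1  (closing 1-jn rule on J1)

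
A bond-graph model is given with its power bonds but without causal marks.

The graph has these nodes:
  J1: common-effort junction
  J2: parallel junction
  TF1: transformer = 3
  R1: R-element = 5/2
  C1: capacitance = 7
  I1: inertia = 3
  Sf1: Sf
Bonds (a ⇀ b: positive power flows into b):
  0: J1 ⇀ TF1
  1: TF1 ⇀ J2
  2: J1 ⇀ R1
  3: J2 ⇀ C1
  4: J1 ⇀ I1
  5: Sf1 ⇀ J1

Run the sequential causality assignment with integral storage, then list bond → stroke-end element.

#0 stroke→J1
#1 stroke→TF1
#2 stroke→R1
#3 stroke→J2
#4 stroke→I1
#5 stroke→Sf1

b5 stroke→Sf1  (source Sf1 imposes f)
b3 stroke→J2  (C1: C, integral causality)
b1 stroke→TF1  (J2 effort already set via bond 3)
b0 stroke→J1  (TF TF1: opposite of bond 1)
b2 stroke→R1  (0-jn J1 has e-setter on 0)
b4 stroke→I1  (0-jn J1 has e-setter on 0)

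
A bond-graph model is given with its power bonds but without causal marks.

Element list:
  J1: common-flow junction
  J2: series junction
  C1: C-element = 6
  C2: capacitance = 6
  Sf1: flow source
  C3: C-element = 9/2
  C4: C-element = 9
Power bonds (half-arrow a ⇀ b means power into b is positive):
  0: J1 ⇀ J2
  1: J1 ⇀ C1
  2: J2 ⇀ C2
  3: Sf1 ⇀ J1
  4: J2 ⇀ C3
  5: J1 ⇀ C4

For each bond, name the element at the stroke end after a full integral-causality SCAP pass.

b0 |J1
b1 |J1
b2 |J2
b3 |Sf1
b4 |J2
b5 |J1

bond 3 stroke at Sf1  (Sf1: flow source, stroke at near end)
bond 0 stroke at J1  (J1 flow already set via bond 3)
bond 1 stroke at J1  (J1 flow already set via bond 3)
bond 5 stroke at J1  (J1 flow already set via bond 3)
bond 2 stroke at J2  (J2 flow already set via bond 0)
bond 4 stroke at J2  (common-f at J2 fixed by 0)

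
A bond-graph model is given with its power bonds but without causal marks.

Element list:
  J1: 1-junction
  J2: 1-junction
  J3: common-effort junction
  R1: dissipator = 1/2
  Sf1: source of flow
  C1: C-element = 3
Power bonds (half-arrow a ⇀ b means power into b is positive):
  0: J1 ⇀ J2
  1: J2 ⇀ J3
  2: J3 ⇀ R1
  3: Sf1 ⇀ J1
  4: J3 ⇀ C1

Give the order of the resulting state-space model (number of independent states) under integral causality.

1  (C1 all integral)

bond 3 stroke→Sf1  (Sf1: flow source, stroke at near end)
bond 0 stroke→J1  (J1: bond 3 brought flow, rest push out)
bond 1 stroke→J2  (J2 flow already set via bond 0)
bond 4 stroke→J3  (C1 integral (e out))
bond 2 stroke→R1  (0-jn J3 has e-setter on 4)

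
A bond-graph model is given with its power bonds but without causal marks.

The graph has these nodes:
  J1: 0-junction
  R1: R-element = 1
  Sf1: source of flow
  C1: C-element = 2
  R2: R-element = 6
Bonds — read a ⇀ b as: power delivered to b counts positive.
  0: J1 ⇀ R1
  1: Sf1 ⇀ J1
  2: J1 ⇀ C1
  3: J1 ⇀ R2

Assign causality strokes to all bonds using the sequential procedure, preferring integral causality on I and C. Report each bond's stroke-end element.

bond 0 stroke at R1
bond 1 stroke at Sf1
bond 2 stroke at J1
bond 3 stroke at R2

b1 stroke→Sf1  (Sf1: flow source, stroke at near end)
b2 stroke→J1  (C1 integral (e out))
b0 stroke→R1  (J1: bond 2 brought effort, rest push out)
b3 stroke→R2  (common-e at J1 fixed by 2)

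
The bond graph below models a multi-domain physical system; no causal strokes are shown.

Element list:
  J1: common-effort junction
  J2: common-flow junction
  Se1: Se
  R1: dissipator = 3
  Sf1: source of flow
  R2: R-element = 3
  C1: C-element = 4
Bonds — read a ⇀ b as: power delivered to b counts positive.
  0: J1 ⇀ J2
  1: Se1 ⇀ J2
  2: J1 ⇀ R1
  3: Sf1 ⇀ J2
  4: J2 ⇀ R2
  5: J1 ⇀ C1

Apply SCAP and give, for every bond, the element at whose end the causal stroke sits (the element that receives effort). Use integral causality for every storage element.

β1 stroke→J2  (Se1: effort source, stroke at far end)
β3 stroke→Sf1  (Sf1 (Sf) sets flow on bond)
β0 stroke→J2  (J2 flow already set via bond 3)
β4 stroke→J2  (common-f at J2 fixed by 3)
β5 stroke→J1  (C1 outputs effort q/C1)
β2 stroke→R1  (0-jn J1 has e-setter on 5)

β0 |J2
β1 |J2
β2 |R1
β3 |Sf1
β4 |J2
β5 |J1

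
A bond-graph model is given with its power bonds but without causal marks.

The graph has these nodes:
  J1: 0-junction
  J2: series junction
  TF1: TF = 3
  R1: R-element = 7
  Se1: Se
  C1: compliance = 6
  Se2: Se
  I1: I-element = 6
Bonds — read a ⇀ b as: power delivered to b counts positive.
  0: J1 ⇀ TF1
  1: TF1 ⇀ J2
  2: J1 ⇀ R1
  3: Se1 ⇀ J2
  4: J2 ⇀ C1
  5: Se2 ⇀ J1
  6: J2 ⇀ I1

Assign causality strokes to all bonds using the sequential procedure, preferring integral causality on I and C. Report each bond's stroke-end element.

bond 3 stroke at J2  (source Se1 imposes e)
bond 5 stroke at J1  (Se2: effort source, stroke at far end)
bond 0 stroke at TF1  (J1 effort already set via bond 5)
bond 2 stroke at R1  (0-jn J1 has e-setter on 5)
bond 1 stroke at J2  (TF1 one-in-one-out from 0)
bond 4 stroke at J2  (prefer integral on C1)
bond 6 stroke at I1  (J2 needs exactly one f-in)

β0 |TF1
β1 |J2
β2 |R1
β3 |J2
β4 |J2
β5 |J1
β6 |I1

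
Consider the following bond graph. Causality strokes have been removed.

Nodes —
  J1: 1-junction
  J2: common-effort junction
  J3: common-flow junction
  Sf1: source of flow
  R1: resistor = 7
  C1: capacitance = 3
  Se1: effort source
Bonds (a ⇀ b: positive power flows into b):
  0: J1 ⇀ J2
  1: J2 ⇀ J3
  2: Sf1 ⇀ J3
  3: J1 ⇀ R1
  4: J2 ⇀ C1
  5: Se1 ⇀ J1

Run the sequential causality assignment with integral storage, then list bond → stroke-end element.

#2 →Sf1  (source Sf1 imposes f)
#5 →J1  (Se1 fixes effort; stroke away)
#1 →J3  (J3 flow already set via bond 2)
#4 →J2  (prefer integral on C1)
#0 →J1  (J2: bond 4 brought effort, rest push out)
#3 →R1  (only one flow-in slot at J1)

β0 stroke→J1
β1 stroke→J3
β2 stroke→Sf1
β3 stroke→R1
β4 stroke→J2
β5 stroke→J1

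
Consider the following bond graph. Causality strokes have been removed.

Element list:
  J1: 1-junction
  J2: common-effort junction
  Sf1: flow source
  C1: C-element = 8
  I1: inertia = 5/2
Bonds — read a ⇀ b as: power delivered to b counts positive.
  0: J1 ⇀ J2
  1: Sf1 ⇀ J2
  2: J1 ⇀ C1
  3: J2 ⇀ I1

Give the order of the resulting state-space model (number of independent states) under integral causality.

#1 stroke at Sf1  (Sf1 fixes flow; stroke at Sf1)
#2 stroke at J1  (prefer integral on C1)
#0 stroke at J2  (only one flow-in slot at J1)
#3 stroke at I1  (J2: bond 0 brought effort, rest push out)

2  (C1, I1 all integral)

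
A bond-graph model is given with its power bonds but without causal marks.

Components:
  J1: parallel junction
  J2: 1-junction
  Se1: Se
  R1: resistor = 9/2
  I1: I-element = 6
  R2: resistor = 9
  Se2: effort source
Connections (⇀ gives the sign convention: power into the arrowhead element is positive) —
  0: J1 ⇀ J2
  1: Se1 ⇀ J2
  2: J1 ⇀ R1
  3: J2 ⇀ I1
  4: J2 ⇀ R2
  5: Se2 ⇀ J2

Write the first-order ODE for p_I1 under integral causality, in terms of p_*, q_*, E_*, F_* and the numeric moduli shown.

dp_I1/dt = E_Se1 + E_Se2 - 9*p_I1/4

b1 |J2  (Se1 (Se) sets effort on bond)
b5 |J2  (Se2 (Se) sets effort on bond)
b3 |I1  (I1 outputs flow p/I1)
b0 |J2  (J2 flow already set via bond 3)
b4 |J2  (common-f at J2 fixed by 3)
b2 |J1  (J1: last free bond brings effort in)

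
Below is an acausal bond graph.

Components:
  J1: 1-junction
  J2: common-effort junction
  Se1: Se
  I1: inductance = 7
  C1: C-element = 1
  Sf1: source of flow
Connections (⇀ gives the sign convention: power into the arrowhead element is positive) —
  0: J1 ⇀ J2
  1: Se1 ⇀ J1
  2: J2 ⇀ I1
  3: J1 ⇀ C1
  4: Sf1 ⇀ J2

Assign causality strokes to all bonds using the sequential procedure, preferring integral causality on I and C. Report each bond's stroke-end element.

β1 |J1  (source Se1 imposes e)
β4 |Sf1  (Sf1 (Sf) sets flow on bond)
β2 |I1  (prefer integral on I1)
β0 |J2  (only one effort-in slot at J2)
β3 |J1  (1-jn J1 has f-setter on 0)

b0 stroke at J2
b1 stroke at J1
b2 stroke at I1
b3 stroke at J1
b4 stroke at Sf1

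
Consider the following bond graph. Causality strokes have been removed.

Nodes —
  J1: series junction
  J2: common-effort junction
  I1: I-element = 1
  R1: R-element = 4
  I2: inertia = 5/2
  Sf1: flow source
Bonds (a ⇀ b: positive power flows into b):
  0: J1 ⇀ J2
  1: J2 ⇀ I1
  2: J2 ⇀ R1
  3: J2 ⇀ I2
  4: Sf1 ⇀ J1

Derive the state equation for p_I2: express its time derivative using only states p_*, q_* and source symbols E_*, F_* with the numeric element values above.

dp_I2/dt = 4*F_Sf1 - 4*p_I1 - 8*p_I2/5

bond 4 →Sf1  (Sf1 (Sf) sets flow on bond)
bond 0 →J1  (J1 flow already set via bond 4)
bond 1 →I1  (I1 outputs flow p/I1)
bond 3 →I2  (prefer integral on I2)
bond 2 →J2  (J2 needs exactly one e-in)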